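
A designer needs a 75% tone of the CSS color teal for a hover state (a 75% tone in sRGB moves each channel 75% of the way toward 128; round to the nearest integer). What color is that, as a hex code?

#608080

CSS teal is rgb(0, 128, 128).
A 75% tone moves each channel 75% toward 128:
  R: 0 + 0.75×(128−0) = 0 + 96 = 96 → 96
  G: 128 + 0.75×(128−128) = 128 + 0 = 128 → 128
  B: 128 + 0.75×(128−128) = 128 + 0 = 128 → 128
rgb(96, 128, 128) = #608080.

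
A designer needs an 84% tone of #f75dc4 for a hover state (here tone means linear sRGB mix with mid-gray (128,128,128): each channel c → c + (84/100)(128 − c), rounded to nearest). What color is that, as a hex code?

#937a8b

#f75dc4 is rgb(247, 93, 196).
Per channel, c → c + 0.84(128 − c):
  R: 247 − 99.96 = 147.04 → 147
  G: 93 + 29.4 = 122.4 → 122
  B: 196 + 0.84×(128−196) = 196 − 57.12 = 138.88 → 139
rgb(147, 122, 139) = #937a8b.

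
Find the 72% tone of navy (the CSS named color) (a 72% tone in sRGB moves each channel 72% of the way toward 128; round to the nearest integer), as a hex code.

#5c5c80

CSS navy is rgb(0, 0, 128).
A 72% tone moves each channel 72% toward 128:
  R: 0 + 0.72×(128−0) = 0 + 92.16 = 92.16 → 92
  G: 0 + 92.16 = 92.16 → 92
  B: 128 + 0 = 128 → 128
rgb(92, 92, 128) = #5c5c80.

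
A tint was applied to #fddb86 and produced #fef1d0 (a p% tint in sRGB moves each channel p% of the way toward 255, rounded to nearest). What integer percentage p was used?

61%

#fddb86 is rgb(253, 219, 134); #fef1d0 is rgb(254, 241, 208).
On the B channel (widest range): 208 ≈ 134 + (p/100)(255 − 134), so p ≈ 100×(208 − 134)/(255 − 134) = 7400/121 = 61.16.
p = 61 reproduces all three channels after rounding.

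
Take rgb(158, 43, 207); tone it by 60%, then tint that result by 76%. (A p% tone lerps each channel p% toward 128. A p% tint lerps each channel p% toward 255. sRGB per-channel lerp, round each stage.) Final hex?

#E3D8E8

Lerp each channel 60% toward 128:
  R: 158 − 18 = 140 → 140
  G: 43 + 0.6×(128−43) = 43 + 51 = 94 → 94
  B: 207 − 47.4 = 159.6 → 160
After the tone: rgb(140, 94, 160) = #8C5EA0.
Per channel, c → c + 0.76(255 − c):
  R: 140 + 87.4 = 227.4 → 227
  G: 94 + 0.76×(255−94) = 94 + 122.36 = 216.36 → 216
  B: 160 + 0.76×(255−160) = 160 + 72.2 = 232.2 → 232
rgb(227, 216, 232) = #E3D8E8.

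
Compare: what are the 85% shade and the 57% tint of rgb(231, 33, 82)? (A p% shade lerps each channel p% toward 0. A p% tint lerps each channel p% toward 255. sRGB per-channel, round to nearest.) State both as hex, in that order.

#23050c, #f5a0b5

85% shade:
  R: 231 − 196.35 = 34.65 → 35
  G: 33 + 0.85×(0−33) = 33 − 28.05 = 4.95 → 5
  B: 82 − 69.7 = 12.3 → 12
  → #23050c
57% tint:
  R: 231 + 0.57×(255−231) = 231 + 13.68 = 244.68 → 245
  G: 33 + 0.57×(255−33) = 33 + 126.54 = 159.54 → 160
  B: 82 + 0.57×(255−82) = 82 + 98.61 = 180.61 → 181
  → #f5a0b5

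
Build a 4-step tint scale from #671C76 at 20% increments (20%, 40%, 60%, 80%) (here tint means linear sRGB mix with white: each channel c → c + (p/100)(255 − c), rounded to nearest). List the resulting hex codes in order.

#671C76 is rgb(103, 28, 118).
20%: (103 + 30.4 = 133.4→133, 28 + 45.4 = 73.4→73, 118 + 27.4 = 145.4→145) → #854991
40%: (103 + 60.8 = 163.8→164, 28 + 90.8 = 118.8→119, 118 + 54.8 = 172.8→173) → #A477AD
60%: (103 + 91.2 = 194.2→194, 28 + 136.2 = 164.2→164, 118 + 82.2 = 200.2→200) → #C2A4C8
80%: (103 + 121.6 = 224.6→225, 28 + 181.6 = 209.6→210, 118 + 109.6 = 227.6→228) → #E1D2E4

#854991, #A477AD, #C2A4C8, #E1D2E4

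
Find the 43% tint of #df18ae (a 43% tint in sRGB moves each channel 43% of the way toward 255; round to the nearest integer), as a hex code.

#df18ae is rgb(223, 24, 174).
A 43% tint moves each channel 43% toward 255:
  R: 223 + 0.43×(255−223) = 223 + 13.76 = 236.76 → 237
  G: 24 + 0.43×(255−24) = 24 + 99.33 = 123.33 → 123
  B: 174 + 0.43×(255−174) = 174 + 34.83 = 208.83 → 209
rgb(237, 123, 209) = #ed7bd1.

#ed7bd1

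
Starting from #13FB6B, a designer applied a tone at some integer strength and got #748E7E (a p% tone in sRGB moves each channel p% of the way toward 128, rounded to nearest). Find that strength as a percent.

89%

#13FB6B is rgb(19, 251, 107); #748E7E is rgb(116, 142, 126).
On the G channel (widest range): 142 ≈ 251 + (p/100)(128 − 251), so p ≈ 100×(142 − 251)/(128 − 251) = -10900/-123 = 88.62.
p = 89 reproduces all three channels after rounding.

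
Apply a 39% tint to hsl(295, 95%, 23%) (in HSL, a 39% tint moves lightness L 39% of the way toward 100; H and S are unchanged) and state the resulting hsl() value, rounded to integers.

hsl(295, 95%, 53%)

L moves 39% from 23 toward 100: 23 + 30.03 = 53.03 → 53.
H and S are unchanged.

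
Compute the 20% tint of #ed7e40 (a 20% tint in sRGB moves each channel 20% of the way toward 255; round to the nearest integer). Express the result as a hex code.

#ed7e40 is rgb(237, 126, 64).
Lerp each channel 20% toward 255:
  R: 237 + 3.6 = 240.6 → 241
  G: 126 + 25.8 = 151.8 → 152
  B: 64 + 0.2×(255−64) = 64 + 38.2 = 102.2 → 102
rgb(241, 152, 102) = #f19866.

#f19866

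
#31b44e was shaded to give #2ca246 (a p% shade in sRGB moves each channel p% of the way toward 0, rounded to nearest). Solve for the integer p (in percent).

10%

#31b44e is rgb(49, 180, 78); #2ca246 is rgb(44, 162, 70).
On the G channel (widest range): 162 ≈ 180 + (p/100)(0 − 180), so p ≈ 100×(162 − 180)/(0 − 180) = -1800/-180 = 10.00.
p = 10 reproduces all three channels after rounding.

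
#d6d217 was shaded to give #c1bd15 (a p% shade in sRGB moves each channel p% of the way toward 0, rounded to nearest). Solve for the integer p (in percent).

#d6d217 is rgb(214, 210, 23); #c1bd15 is rgb(193, 189, 21).
On the R channel (widest range): 193 ≈ 214 + (p/100)(0 − 214), so p ≈ 100×(193 − 214)/(0 − 214) = -2100/-214 = 9.81.
p = 10 reproduces all three channels after rounding.

10%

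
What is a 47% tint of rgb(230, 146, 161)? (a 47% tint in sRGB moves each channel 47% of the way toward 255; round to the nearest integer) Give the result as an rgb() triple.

A 47% tint moves each channel 47% toward 255:
  R: 230 + 0.47×(255−230) = 230 + 11.75 = 241.75 → 242
  G: 146 + 51.23 = 197.23 → 197
  B: 161 + 0.47×(255−161) = 161 + 44.18 = 205.18 → 205

rgb(242, 197, 205)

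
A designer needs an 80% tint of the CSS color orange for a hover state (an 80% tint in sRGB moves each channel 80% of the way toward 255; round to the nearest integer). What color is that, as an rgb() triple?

rgb(255, 237, 204)

CSS orange is rgb(255, 165, 0).
Lerp each channel 80% toward 255:
  R: 255 + 0.8×(255−255) = 255 + 0 = 255 → 255
  G: 165 + 72 = 237 → 237
  B: 0 + 204 = 204 → 204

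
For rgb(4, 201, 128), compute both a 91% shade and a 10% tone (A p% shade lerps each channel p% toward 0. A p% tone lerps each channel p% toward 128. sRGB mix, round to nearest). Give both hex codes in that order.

91% shade:
  R: 4 + 0.91×(0−4) = 4 − 3.64 = 0.36 → 0
  G: 201 + 0.91×(0−201) = 201 − 182.91 = 18.09 → 18
  B: 128 + 0.91×(0−128) = 128 − 116.48 = 11.52 → 12
  → #00120C
10% tone:
  R: 4 + 0.1×(128−4) = 4 + 12.4 = 16.4 → 16
  G: 201 + 0.1×(128−201) = 201 − 7.3 = 193.7 → 194
  B: 128 + 0 = 128 → 128
  → #10C280

#00120C, #10C280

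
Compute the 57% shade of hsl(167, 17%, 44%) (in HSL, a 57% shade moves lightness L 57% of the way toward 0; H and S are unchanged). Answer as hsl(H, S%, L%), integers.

hsl(167, 17%, 19%)

L moves 57% from 44 toward 0: 44 − 25.08 = 18.92 → 19.
H and S are unchanged.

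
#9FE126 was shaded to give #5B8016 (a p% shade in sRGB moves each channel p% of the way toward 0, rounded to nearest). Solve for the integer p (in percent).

43%

#9FE126 is rgb(159, 225, 38); #5B8016 is rgb(91, 128, 22).
On the G channel (widest range): 128 ≈ 225 + (p/100)(0 − 225), so p ≈ 100×(128 − 225)/(0 − 225) = -9700/-225 = 43.11.
p = 43 reproduces all three channels after rounding.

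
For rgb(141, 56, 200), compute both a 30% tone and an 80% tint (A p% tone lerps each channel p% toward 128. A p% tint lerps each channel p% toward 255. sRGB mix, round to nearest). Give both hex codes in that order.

30% tone:
  R: 141 + 0.3×(128−141) = 141 − 3.9 = 137.1 → 137
  G: 56 + 0.3×(128−56) = 56 + 21.6 = 77.6 → 78
  B: 200 − 21.6 = 178.4 → 178
  → #894EB2
80% tint:
  R: 141 + 0.8×(255−141) = 141 + 91.2 = 232.2 → 232
  G: 56 + 159.2 = 215.2 → 215
  B: 200 + 0.8×(255−200) = 200 + 44 = 244 → 244
  → #E8D7F4

#894EB2, #E8D7F4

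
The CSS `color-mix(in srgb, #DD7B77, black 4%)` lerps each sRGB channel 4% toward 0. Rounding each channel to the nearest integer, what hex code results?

#DD7B77 is rgb(221, 123, 119).
Lerp each channel 4% toward 0:
  R: 221 + 0.04×(0−221) = 221 − 8.84 = 212.16 → 212
  G: 123 + 0.04×(0−123) = 123 − 4.92 = 118.08 → 118
  B: 119 + 0.04×(0−119) = 119 − 4.76 = 114.24 → 114
rgb(212, 118, 114) = #D47672.

#D47672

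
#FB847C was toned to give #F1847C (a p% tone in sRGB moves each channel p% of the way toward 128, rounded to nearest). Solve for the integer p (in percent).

8%

#FB847C is rgb(251, 132, 124); #F1847C is rgb(241, 132, 124).
On the R channel (widest range): 241 ≈ 251 + (p/100)(128 − 251), so p ≈ 100×(241 − 251)/(128 − 251) = -1000/-123 = 8.13.
p = 8 reproduces all three channels after rounding.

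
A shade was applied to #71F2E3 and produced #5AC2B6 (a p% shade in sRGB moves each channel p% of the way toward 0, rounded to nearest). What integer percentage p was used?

#71F2E3 is rgb(113, 242, 227); #5AC2B6 is rgb(90, 194, 182).
On the G channel (widest range): 194 ≈ 242 + (p/100)(0 − 242), so p ≈ 100×(194 − 242)/(0 − 242) = -4800/-242 = 19.83.
p = 20 reproduces all three channels after rounding.

20%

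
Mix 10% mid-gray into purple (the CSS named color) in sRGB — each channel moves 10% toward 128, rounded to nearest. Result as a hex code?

#800D80

CSS purple is rgb(128, 0, 128).
Lerp each channel 10% toward 128:
  R: 128 + 0.1×(128−128) = 128 + 0 = 128 → 128
  G: 0 + 0.1×(128−0) = 0 + 12.8 = 12.8 → 13
  B: 128 + 0 = 128 → 128
rgb(128, 13, 128) = #800D80.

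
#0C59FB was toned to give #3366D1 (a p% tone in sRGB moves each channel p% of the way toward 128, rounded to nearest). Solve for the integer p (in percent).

#0C59FB is rgb(12, 89, 251); #3366D1 is rgb(51, 102, 209).
On the B channel (widest range): 209 ≈ 251 + (p/100)(128 − 251), so p ≈ 100×(209 − 251)/(128 − 251) = -4200/-123 = 34.15.
p = 34 reproduces all three channels after rounding.

34%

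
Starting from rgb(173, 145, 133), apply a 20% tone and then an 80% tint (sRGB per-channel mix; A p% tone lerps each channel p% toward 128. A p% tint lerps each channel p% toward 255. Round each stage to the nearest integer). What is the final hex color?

#EDE8E6

Per channel, c → c + 0.2(128 − c):
  R: 173 + 0.2×(128−173) = 173 − 9 = 164 → 164
  G: 145 + 0.2×(128−145) = 145 − 3.4 = 141.6 → 142
  B: 133 − 1 = 132 → 132
After the tone: rgb(164, 142, 132) = #A48E84.
Lerp each channel 80% toward 255:
  R: 164 + 0.8×(255−164) = 164 + 72.8 = 236.8 → 237
  G: 142 + 0.8×(255−142) = 142 + 90.4 = 232.4 → 232
  B: 132 + 0.8×(255−132) = 132 + 98.4 = 230.4 → 230
rgb(237, 232, 230) = #EDE8E6.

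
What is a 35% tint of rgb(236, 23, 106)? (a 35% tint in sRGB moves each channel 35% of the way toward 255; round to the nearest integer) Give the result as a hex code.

#f3689e

A 35% tint moves each channel 35% toward 255:
  R: 236 + 0.35×(255−236) = 236 + 6.65 = 242.65 → 243
  G: 23 + 0.35×(255−23) = 23 + 81.2 = 104.2 → 104
  B: 106 + 52.15 = 158.15 → 158
rgb(243, 104, 158) = #f3689e.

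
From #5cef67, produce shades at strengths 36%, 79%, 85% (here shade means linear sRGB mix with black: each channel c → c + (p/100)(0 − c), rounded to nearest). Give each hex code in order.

#3b9942, #133216, #0e240f

#5cef67 is rgb(92, 239, 103).
36%: (92 − 33.12 = 58.88→59, 239 − 86.04 = 152.96→153, 103 − 37.08 = 65.92→66) → #3b9942
79%: (92 − 72.68 = 19.32→19, 239 − 188.81 = 50.19→50, 103 − 81.37 = 21.63→22) → #133216
85%: (92 − 78.2 = 13.8→14, 239 − 203.15 = 35.85→36, 103 − 87.55 = 15.45→15) → #0e240f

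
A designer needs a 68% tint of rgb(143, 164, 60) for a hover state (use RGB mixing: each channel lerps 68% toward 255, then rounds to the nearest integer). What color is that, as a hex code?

A 68% tint moves each channel 68% toward 255:
  R: 143 + 0.68×(255−143) = 143 + 76.16 = 219.16 → 219
  G: 164 + 61.88 = 225.88 → 226
  B: 60 + 0.68×(255−60) = 60 + 132.6 = 192.6 → 193
rgb(219, 226, 193) = #DBE2C1.

#DBE2C1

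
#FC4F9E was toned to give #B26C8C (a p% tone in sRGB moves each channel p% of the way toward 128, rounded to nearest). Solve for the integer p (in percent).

#FC4F9E is rgb(252, 79, 158); #B26C8C is rgb(178, 108, 140).
On the R channel (widest range): 178 ≈ 252 + (p/100)(128 − 252), so p ≈ 100×(178 − 252)/(128 − 252) = -7400/-124 = 59.68.
p = 60 reproduces all three channels after rounding.

60%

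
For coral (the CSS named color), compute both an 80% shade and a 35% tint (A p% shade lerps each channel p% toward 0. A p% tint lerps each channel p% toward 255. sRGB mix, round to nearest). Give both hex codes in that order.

#331910, #FFAC8D

CSS coral is rgb(255, 127, 80).
80% shade:
  R: 255 − 204 = 51 → 51
  G: 127 + 0.8×(0−127) = 127 − 101.6 = 25.4 → 25
  B: 80 − 64 = 16 → 16
  → #331910
35% tint:
  R: 255 + 0.35×(255−255) = 255 + 0 = 255 → 255
  G: 127 + 44.8 = 171.8 → 172
  B: 80 + 61.25 = 141.25 → 141
  → #FFAC8D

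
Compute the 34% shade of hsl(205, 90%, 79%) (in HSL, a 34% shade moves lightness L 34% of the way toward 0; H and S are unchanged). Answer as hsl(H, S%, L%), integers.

L moves 34% from 79 toward 0: 79 − 26.86 = 52.14 → 52.
H and S are unchanged.

hsl(205, 90%, 52%)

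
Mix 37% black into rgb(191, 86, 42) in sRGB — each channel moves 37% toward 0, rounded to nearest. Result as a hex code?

#78361A

Per channel, c → c + 0.37(0 − c):
  R: 191 − 70.67 = 120.33 → 120
  G: 86 − 31.82 = 54.18 → 54
  B: 42 + 0.37×(0−42) = 42 − 15.54 = 26.46 → 26
rgb(120, 54, 26) = #78361A.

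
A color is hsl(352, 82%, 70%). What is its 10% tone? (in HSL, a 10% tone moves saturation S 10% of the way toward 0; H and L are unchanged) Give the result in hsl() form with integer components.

S moves 10% from 82 toward 0: 82 − 8.2 = 73.8 → 74.
H and L are unchanged.

hsl(352, 74%, 70%)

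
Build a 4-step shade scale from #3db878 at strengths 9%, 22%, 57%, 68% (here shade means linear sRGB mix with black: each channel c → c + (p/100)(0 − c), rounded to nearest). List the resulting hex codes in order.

#3db878 is rgb(61, 184, 120).
9%: (61 − 5.49 = 55.51→56, 184 − 16.56 = 167.44→167, 120 − 10.8 = 109.2→109) → #38a76d
22%: (61 − 13.42 = 47.58→48, 184 − 40.48 = 143.52→144, 120 − 26.4 = 93.6→94) → #30905e
57%: (61 − 34.77 = 26.23→26, 184 − 104.88 = 79.12→79, 120 − 68.4 = 51.6→52) → #1a4f34
68%: (61 − 41.48 = 19.52→20, 184 − 125.12 = 58.88→59, 120 − 81.6 = 38.4→38) → #143b26

#38a76d, #30905e, #1a4f34, #143b26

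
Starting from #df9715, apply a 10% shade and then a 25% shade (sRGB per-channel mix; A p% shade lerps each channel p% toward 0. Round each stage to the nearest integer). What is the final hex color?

#97660e

#df9715 is rgb(223, 151, 21).
Per channel, c → c + 0.1(0 − c):
  R: 223 + 0.1×(0−223) = 223 − 22.3 = 200.7 → 201
  G: 151 − 15.1 = 135.9 → 136
  B: 21 − 2.1 = 18.9 → 19
After the shade: rgb(201, 136, 19) = #c98813.
A 25% shade moves each channel 25% toward 0:
  R: 201 + 0.25×(0−201) = 201 − 50.25 = 150.75 → 151
  G: 136 + 0.25×(0−136) = 136 − 34 = 102 → 102
  B: 19 − 4.75 = 14.25 → 14
rgb(151, 102, 14) = #97660e.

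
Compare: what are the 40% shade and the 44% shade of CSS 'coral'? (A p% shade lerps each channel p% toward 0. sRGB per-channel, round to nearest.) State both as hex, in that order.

#994C30, #8F472D

CSS coral is rgb(255, 127, 80).
40% shade:
  R: 255 + 0.4×(0−255) = 255 − 102 = 153 → 153
  G: 127 + 0.4×(0−127) = 127 − 50.8 = 76.2 → 76
  B: 80 − 32 = 48 → 48
  → #994C30
44% shade:
  R: 255 + 0.44×(0−255) = 255 − 112.2 = 142.8 → 143
  G: 127 − 55.88 = 71.12 → 71
  B: 80 + 0.44×(0−80) = 80 − 35.2 = 44.8 → 45
  → #8F472D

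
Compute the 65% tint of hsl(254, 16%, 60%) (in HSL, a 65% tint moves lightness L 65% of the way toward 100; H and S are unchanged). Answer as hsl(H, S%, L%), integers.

L moves 65% from 60 toward 100: 60 + 26 = 86 → 86.
H and S are unchanged.

hsl(254, 16%, 86%)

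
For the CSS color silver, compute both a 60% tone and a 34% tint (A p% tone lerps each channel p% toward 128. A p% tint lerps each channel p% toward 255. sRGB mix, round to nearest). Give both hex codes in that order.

#9A9A9A, #D5D5D5

CSS silver is rgb(192, 192, 192).
60% tone:
  R: 192 − 38.4 = 153.6 → 154
  G: 192 − 38.4 = 153.6 → 154
  B: 192 + 0.6×(128−192) = 192 − 38.4 = 153.6 → 154
  → #9A9A9A
34% tint:
  R: 192 + 0.34×(255−192) = 192 + 21.42 = 213.42 → 213
  G: 192 + 21.42 = 213.42 → 213
  B: 192 + 21.42 = 213.42 → 213
  → #D5D5D5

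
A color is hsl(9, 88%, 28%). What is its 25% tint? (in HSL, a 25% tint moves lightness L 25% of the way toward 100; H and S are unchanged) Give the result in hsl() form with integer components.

hsl(9, 88%, 46%)

L moves 25% from 28 toward 100: 28 + 18 = 46 → 46.
H and S are unchanged.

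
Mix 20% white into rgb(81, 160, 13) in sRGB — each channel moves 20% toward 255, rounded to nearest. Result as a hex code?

#74b33d

Per channel, c → c + 0.2(255 − c):
  R: 81 + 0.2×(255−81) = 81 + 34.8 = 115.8 → 116
  G: 160 + 19 = 179 → 179
  B: 13 + 48.4 = 61.4 → 61
rgb(116, 179, 61) = #74b33d.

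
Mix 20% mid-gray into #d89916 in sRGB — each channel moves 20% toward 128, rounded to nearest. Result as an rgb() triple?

rgb(198, 148, 43)

#d89916 is rgb(216, 153, 22).
Per channel, c → c + 0.2(128 − c):
  R: 216 + 0.2×(128−216) = 216 − 17.6 = 198.4 → 198
  G: 153 + 0.2×(128−153) = 153 − 5 = 148 → 148
  B: 22 + 21.2 = 43.2 → 43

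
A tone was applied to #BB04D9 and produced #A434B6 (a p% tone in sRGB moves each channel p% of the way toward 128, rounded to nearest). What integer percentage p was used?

#BB04D9 is rgb(187, 4, 217); #A434B6 is rgb(164, 52, 182).
On the G channel (widest range): 52 ≈ 4 + (p/100)(128 − 4), so p ≈ 100×(52 − 4)/(128 − 4) = 4800/124 = 38.71.
p = 39 reproduces all three channels after rounding.

39%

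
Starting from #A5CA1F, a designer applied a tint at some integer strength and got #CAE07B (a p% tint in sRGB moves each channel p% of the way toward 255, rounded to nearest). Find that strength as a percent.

41%

#A5CA1F is rgb(165, 202, 31); #CAE07B is rgb(202, 224, 123).
On the B channel (widest range): 123 ≈ 31 + (p/100)(255 − 31), so p ≈ 100×(123 − 31)/(255 − 31) = 9200/224 = 41.07.
p = 41 reproduces all three channels after rounding.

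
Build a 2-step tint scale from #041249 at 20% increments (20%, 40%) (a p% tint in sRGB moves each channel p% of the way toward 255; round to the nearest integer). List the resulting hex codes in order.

#36416d, #687192

#041249 is rgb(4, 18, 73).
20%: (4 + 50.2 = 54.2→54, 18 + 47.4 = 65.4→65, 73 + 36.4 = 109.4→109) → #36416d
40%: (4 + 100.4 = 104.4→104, 18 + 94.8 = 112.8→113, 73 + 72.8 = 145.8→146) → #687192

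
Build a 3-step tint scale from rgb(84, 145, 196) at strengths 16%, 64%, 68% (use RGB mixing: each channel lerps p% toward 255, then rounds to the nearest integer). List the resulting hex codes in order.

#6fa3cd, #c1d7ea, #c8dcec

16%: (84 + 27.36 = 111.36→111, 145 + 17.6 = 162.6→163, 196 + 9.44 = 205.44→205) → #6fa3cd
64%: (84 + 109.44 = 193.44→193, 145 + 70.4 = 215.4→215, 196 + 37.76 = 233.76→234) → #c1d7ea
68%: (84 + 116.28 = 200.28→200, 145 + 74.8 = 219.8→220, 196 + 40.12 = 236.12→236) → #c8dcec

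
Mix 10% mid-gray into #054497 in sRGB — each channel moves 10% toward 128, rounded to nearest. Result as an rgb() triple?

#054497 is rgb(5, 68, 151).
A 10% tone moves each channel 10% toward 128:
  R: 5 + 12.3 = 17.3 → 17
  G: 68 + 0.1×(128−68) = 68 + 6 = 74 → 74
  B: 151 − 2.3 = 148.7 → 149

rgb(17, 74, 149)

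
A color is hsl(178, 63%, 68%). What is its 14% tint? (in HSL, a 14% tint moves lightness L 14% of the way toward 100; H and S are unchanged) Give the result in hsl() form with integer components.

hsl(178, 63%, 72%)

L moves 14% from 68 toward 100: 68 + 4.48 = 72.48 → 72.
H and S are unchanged.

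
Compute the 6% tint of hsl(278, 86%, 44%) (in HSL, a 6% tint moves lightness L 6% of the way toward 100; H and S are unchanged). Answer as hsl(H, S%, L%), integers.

hsl(278, 86%, 47%)

L moves 6% from 44 toward 100: 44 + 3.36 = 47.36 → 47.
H and S are unchanged.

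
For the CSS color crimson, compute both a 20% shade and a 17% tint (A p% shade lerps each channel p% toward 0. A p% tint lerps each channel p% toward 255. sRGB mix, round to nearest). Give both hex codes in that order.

#B01030, #E23C5D

CSS crimson is rgb(220, 20, 60).
20% shade:
  R: 220 − 44 = 176 → 176
  G: 20 + 0.2×(0−20) = 20 − 4 = 16 → 16
  B: 60 − 12 = 48 → 48
  → #B01030
17% tint:
  R: 220 + 5.95 = 225.95 → 226
  G: 20 + 0.17×(255−20) = 20 + 39.95 = 59.95 → 60
  B: 60 + 33.15 = 93.15 → 93
  → #E23C5D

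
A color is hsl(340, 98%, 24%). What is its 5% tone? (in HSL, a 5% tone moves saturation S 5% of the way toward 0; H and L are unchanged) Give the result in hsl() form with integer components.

S moves 5% from 98 toward 0: 98 − 4.9 = 93.1 → 93.
H and L are unchanged.

hsl(340, 93%, 24%)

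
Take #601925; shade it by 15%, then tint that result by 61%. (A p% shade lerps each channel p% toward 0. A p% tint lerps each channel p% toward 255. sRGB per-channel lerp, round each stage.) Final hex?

#bca4a8

#601925 is rgb(96, 25, 37).
Per channel, c → c + 0.15(0 − c):
  R: 96 + 0.15×(0−96) = 96 − 14.4 = 81.6 → 82
  G: 25 − 3.75 = 21.25 → 21
  B: 37 + 0.15×(0−37) = 37 − 5.55 = 31.45 → 31
After the shade: rgb(82, 21, 31) = #52151f.
A 61% tint moves each channel 61% toward 255:
  R: 82 + 0.61×(255−82) = 82 + 105.53 = 187.53 → 188
  G: 21 + 142.74 = 163.74 → 164
  B: 31 + 0.61×(255−31) = 31 + 136.64 = 167.64 → 168
rgb(188, 164, 168) = #bca4a8.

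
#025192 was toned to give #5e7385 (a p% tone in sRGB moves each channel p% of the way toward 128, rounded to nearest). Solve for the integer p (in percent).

73%

#025192 is rgb(2, 81, 146); #5e7385 is rgb(94, 115, 133).
On the R channel (widest range): 94 ≈ 2 + (p/100)(128 − 2), so p ≈ 100×(94 − 2)/(128 − 2) = 9200/126 = 73.02.
p = 73 reproduces all three channels after rounding.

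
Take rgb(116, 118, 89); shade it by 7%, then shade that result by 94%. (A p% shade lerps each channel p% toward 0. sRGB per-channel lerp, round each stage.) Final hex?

#060705

A 7% shade moves each channel 7% toward 0:
  R: 116 + 0.07×(0−116) = 116 − 8.12 = 107.88 → 108
  G: 118 − 8.26 = 109.74 → 110
  B: 89 + 0.07×(0−89) = 89 − 6.23 = 82.77 → 83
After the shade: rgb(108, 110, 83) = #6C6E53.
A 94% shade moves each channel 94% toward 0:
  R: 108 + 0.94×(0−108) = 108 − 101.52 = 6.48 → 6
  G: 110 + 0.94×(0−110) = 110 − 103.4 = 6.6 → 7
  B: 83 − 78.02 = 4.98 → 5
rgb(6, 7, 5) = #060705.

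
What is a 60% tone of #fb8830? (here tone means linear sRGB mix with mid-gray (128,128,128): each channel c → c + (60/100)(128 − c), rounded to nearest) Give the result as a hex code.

#fb8830 is rgb(251, 136, 48).
Per channel, c → c + 0.6(128 − c):
  R: 251 − 73.8 = 177.2 → 177
  G: 136 + 0.6×(128−136) = 136 − 4.8 = 131.2 → 131
  B: 48 + 0.6×(128−48) = 48 + 48 = 96 → 96
rgb(177, 131, 96) = #b18360.

#b18360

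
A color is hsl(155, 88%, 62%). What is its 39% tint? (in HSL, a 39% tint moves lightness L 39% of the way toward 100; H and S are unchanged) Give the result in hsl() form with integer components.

hsl(155, 88%, 77%)

L moves 39% from 62 toward 100: 62 + 14.82 = 76.82 → 77.
H and S are unchanged.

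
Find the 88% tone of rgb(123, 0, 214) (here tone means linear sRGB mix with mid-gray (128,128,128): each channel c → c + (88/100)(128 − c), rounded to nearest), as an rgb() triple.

rgb(127, 113, 138)

Lerp each channel 88% toward 128:
  R: 123 + 0.88×(128−123) = 123 + 4.4 = 127.4 → 127
  G: 0 + 0.88×(128−0) = 0 + 112.64 = 112.64 → 113
  B: 214 + 0.88×(128−214) = 214 − 75.68 = 138.32 → 138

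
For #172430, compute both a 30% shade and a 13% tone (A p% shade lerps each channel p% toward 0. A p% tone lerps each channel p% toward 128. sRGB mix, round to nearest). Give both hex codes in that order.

#101922, #25303A

#172430 is rgb(23, 36, 48).
30% shade:
  R: 23 − 6.9 = 16.1 → 16
  G: 36 − 10.8 = 25.2 → 25
  B: 48 − 14.4 = 33.6 → 34
  → #101922
13% tone:
  R: 23 + 0.13×(128−23) = 23 + 13.65 = 36.65 → 37
  G: 36 + 0.13×(128−36) = 36 + 11.96 = 47.96 → 48
  B: 48 + 10.4 = 58.4 → 58
  → #25303A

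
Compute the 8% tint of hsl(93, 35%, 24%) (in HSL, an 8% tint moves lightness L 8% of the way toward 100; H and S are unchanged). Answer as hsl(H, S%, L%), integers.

L moves 8% from 24 toward 100: 24 + 6.08 = 30.08 → 30.
H and S are unchanged.

hsl(93, 35%, 30%)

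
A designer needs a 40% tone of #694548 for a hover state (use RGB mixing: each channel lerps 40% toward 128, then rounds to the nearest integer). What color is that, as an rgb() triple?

#694548 is rgb(105, 69, 72).
Lerp each channel 40% toward 128:
  R: 105 + 0.4×(128−105) = 105 + 9.2 = 114.2 → 114
  G: 69 + 0.4×(128−69) = 69 + 23.6 = 92.6 → 93
  B: 72 + 0.4×(128−72) = 72 + 22.4 = 94.4 → 94

rgb(114, 93, 94)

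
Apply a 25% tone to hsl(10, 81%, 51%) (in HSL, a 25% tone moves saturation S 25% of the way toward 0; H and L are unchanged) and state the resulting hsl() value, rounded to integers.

hsl(10, 61%, 51%)

S moves 25% from 81 toward 0: 81 − 20.25 = 60.75 → 61.
H and L are unchanged.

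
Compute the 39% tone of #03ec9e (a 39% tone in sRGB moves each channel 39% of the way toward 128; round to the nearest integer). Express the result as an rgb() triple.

#03ec9e is rgb(3, 236, 158).
Per channel, c → c + 0.39(128 − c):
  R: 3 + 48.75 = 51.75 → 52
  G: 236 − 42.12 = 193.88 → 194
  B: 158 − 11.7 = 146.3 → 146

rgb(52, 194, 146)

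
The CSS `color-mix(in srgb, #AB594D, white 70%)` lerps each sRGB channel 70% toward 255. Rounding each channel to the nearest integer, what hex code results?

#AB594D is rgb(171, 89, 77).
Lerp each channel 70% toward 255:
  R: 171 + 0.7×(255−171) = 171 + 58.8 = 229.8 → 230
  G: 89 + 116.2 = 205.2 → 205
  B: 77 + 0.7×(255−77) = 77 + 124.6 = 201.6 → 202
rgb(230, 205, 202) = #E6CDCA.

#E6CDCA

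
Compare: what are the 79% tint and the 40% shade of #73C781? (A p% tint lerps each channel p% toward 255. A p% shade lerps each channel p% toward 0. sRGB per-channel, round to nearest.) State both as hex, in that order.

#73C781 is rgb(115, 199, 129).
79% tint:
  R: 115 + 0.79×(255−115) = 115 + 110.6 = 225.6 → 226
  G: 199 + 0.79×(255−199) = 199 + 44.24 = 243.24 → 243
  B: 129 + 0.79×(255−129) = 129 + 99.54 = 228.54 → 229
  → #E2F3E5
40% shade:
  R: 115 + 0.4×(0−115) = 115 − 46 = 69 → 69
  G: 199 + 0.4×(0−199) = 199 − 79.6 = 119.4 → 119
  B: 129 + 0.4×(0−129) = 129 − 51.6 = 77.4 → 77
  → #45774D

#E2F3E5, #45774D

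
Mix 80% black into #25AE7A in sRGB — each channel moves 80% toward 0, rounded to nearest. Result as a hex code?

#072318

#25AE7A is rgb(37, 174, 122).
Lerp each channel 80% toward 0:
  R: 37 + 0.8×(0−37) = 37 − 29.6 = 7.4 → 7
  G: 174 + 0.8×(0−174) = 174 − 139.2 = 34.8 → 35
  B: 122 + 0.8×(0−122) = 122 − 97.6 = 24.4 → 24
rgb(7, 35, 24) = #072318.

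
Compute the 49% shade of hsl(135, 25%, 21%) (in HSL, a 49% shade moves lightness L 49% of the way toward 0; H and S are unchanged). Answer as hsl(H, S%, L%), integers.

hsl(135, 25%, 11%)

L moves 49% from 21 toward 0: 21 − 10.29 = 10.71 → 11.
H and S are unchanged.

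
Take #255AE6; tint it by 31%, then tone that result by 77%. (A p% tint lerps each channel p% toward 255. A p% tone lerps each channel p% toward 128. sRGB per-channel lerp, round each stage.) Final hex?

#7B8399

#255AE6 is rgb(37, 90, 230).
Per channel, c → c + 0.31(255 − c):
  R: 37 + 0.31×(255−37) = 37 + 67.58 = 104.58 → 105
  G: 90 + 0.31×(255−90) = 90 + 51.15 = 141.15 → 141
  B: 230 + 0.31×(255−230) = 230 + 7.75 = 237.75 → 238
After the tint: rgb(105, 141, 238) = #698DEE.
Per channel, c → c + 0.77(128 − c):
  R: 105 + 17.71 = 122.71 → 123
  G: 141 − 10.01 = 130.99 → 131
  B: 238 + 0.77×(128−238) = 238 − 84.7 = 153.3 → 153
rgb(123, 131, 153) = #7B8399.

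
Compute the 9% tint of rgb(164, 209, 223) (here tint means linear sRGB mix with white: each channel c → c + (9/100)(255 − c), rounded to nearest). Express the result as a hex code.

#ACD5E2

Per channel, c → c + 0.09(255 − c):
  R: 164 + 8.19 = 172.19 → 172
  G: 209 + 4.14 = 213.14 → 213
  B: 223 + 2.88 = 225.88 → 226
rgb(172, 213, 226) = #ACD5E2.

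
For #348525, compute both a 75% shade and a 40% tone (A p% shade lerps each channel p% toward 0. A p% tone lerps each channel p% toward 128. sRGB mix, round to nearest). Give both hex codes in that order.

#348525 is rgb(52, 133, 37).
75% shade:
  R: 52 − 39 = 13 → 13
  G: 133 + 0.75×(0−133) = 133 − 99.75 = 33.25 → 33
  B: 37 − 27.75 = 9.25 → 9
  → #0D2109
40% tone:
  R: 52 + 30.4 = 82.4 → 82
  G: 133 − 2 = 131 → 131
  B: 37 + 36.4 = 73.4 → 73
  → #528349

#0D2109, #528349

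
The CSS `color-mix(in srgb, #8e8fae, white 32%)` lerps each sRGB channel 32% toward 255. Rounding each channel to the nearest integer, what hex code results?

#8e8fae is rgb(142, 143, 174).
A 32% tint moves each channel 32% toward 255:
  R: 142 + 36.16 = 178.16 → 178
  G: 143 + 0.32×(255−143) = 143 + 35.84 = 178.84 → 179
  B: 174 + 0.32×(255−174) = 174 + 25.92 = 199.92 → 200
rgb(178, 179, 200) = #b2b3c8.

#b2b3c8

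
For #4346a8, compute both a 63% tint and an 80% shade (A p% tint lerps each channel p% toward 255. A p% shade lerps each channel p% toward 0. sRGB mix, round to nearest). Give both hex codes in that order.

#4346a8 is rgb(67, 70, 168).
63% tint:
  R: 67 + 0.63×(255−67) = 67 + 118.44 = 185.44 → 185
  G: 70 + 116.55 = 186.55 → 187
  B: 168 + 0.63×(255−168) = 168 + 54.81 = 222.81 → 223
  → #b9bbdf
80% shade:
  R: 67 − 53.6 = 13.4 → 13
  G: 70 − 56 = 14 → 14
  B: 168 − 134.4 = 33.6 → 34
  → #0d0e22

#b9bbdf, #0d0e22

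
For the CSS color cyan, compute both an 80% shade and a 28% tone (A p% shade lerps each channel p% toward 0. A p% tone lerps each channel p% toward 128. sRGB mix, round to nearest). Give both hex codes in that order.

CSS cyan is rgb(0, 255, 255).
80% shade:
  R: 0 + 0.8×(0−0) = 0 + 0 = 0 → 0
  G: 255 + 0.8×(0−255) = 255 − 204 = 51 → 51
  B: 255 − 204 = 51 → 51
  → #003333
28% tone:
  R: 0 + 0.28×(128−0) = 0 + 35.84 = 35.84 → 36
  G: 255 − 35.56 = 219.44 → 219
  B: 255 − 35.56 = 219.44 → 219
  → #24DBDB

#003333, #24DBDB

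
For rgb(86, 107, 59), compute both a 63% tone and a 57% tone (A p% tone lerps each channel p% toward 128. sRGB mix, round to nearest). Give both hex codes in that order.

#707866, #6e7762

63% tone:
  R: 86 + 26.46 = 112.46 → 112
  G: 107 + 0.63×(128−107) = 107 + 13.23 = 120.23 → 120
  B: 59 + 0.63×(128−59) = 59 + 43.47 = 102.47 → 102
  → #707866
57% tone:
  R: 86 + 0.57×(128−86) = 86 + 23.94 = 109.94 → 110
  G: 107 + 11.97 = 118.97 → 119
  B: 59 + 39.33 = 98.33 → 98
  → #6e7762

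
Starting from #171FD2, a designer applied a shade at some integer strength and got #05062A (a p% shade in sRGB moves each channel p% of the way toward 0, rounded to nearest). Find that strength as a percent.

#171FD2 is rgb(23, 31, 210); #05062A is rgb(5, 6, 42).
On the B channel (widest range): 42 ≈ 210 + (p/100)(0 − 210), so p ≈ 100×(42 − 210)/(0 − 210) = -16800/-210 = 80.00.
p = 80 reproduces all three channels after rounding.

80%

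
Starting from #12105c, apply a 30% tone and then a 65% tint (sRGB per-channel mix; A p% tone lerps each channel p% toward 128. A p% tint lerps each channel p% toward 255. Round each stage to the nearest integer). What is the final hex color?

#12105c is rgb(18, 16, 92).
Per channel, c → c + 0.3(128 − c):
  R: 18 + 0.3×(128−18) = 18 + 33 = 51 → 51
  G: 16 + 0.3×(128−16) = 16 + 33.6 = 49.6 → 50
  B: 92 + 0.3×(128−92) = 92 + 10.8 = 102.8 → 103
After the tone: rgb(51, 50, 103) = #333267.
Per channel, c → c + 0.65(255 − c):
  R: 51 + 0.65×(255−51) = 51 + 132.6 = 183.6 → 184
  G: 50 + 133.25 = 183.25 → 183
  B: 103 + 98.8 = 201.8 → 202
rgb(184, 183, 202) = #b8b7ca.

#b8b7ca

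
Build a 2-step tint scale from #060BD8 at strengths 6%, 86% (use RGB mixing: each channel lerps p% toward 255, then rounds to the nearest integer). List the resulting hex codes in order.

#151ADA, #DCDDFA

#060BD8 is rgb(6, 11, 216).
6%: (6 + 14.94 = 20.94→21, 11 + 14.64 = 25.64→26, 216 + 2.34 = 218.34→218) → #151ADA
86%: (6 + 214.14 = 220.14→220, 11 + 209.84 = 220.84→221, 216 + 33.54 = 249.54→250) → #DCDDFA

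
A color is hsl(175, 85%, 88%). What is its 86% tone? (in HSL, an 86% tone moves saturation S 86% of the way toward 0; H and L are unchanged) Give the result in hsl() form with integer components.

hsl(175, 12%, 88%)

S moves 86% from 85 toward 0: 85 − 73.1 = 11.9 → 12.
H and L are unchanged.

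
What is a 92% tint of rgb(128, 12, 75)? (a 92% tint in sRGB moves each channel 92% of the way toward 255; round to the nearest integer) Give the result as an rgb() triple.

A 92% tint moves each channel 92% toward 255:
  R: 128 + 116.84 = 244.84 → 245
  G: 12 + 0.92×(255−12) = 12 + 223.56 = 235.56 → 236
  B: 75 + 0.92×(255−75) = 75 + 165.6 = 240.6 → 241

rgb(245, 236, 241)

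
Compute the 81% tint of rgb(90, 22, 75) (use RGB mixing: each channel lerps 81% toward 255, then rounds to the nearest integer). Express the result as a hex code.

Per channel, c → c + 0.81(255 − c):
  R: 90 + 133.65 = 223.65 → 224
  G: 22 + 188.73 = 210.73 → 211
  B: 75 + 0.81×(255−75) = 75 + 145.8 = 220.8 → 221
rgb(224, 211, 221) = #e0d3dd.

#e0d3dd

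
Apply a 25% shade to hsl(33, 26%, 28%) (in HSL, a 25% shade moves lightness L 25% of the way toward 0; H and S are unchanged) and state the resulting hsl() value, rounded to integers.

L moves 25% from 28 toward 0: 28 − 7 = 21 → 21.
H and S are unchanged.

hsl(33, 26%, 21%)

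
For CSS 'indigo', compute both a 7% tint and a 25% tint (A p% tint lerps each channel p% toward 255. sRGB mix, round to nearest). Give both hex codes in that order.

#58128B, #7840A1

CSS indigo is rgb(75, 0, 130).
7% tint:
  R: 75 + 0.07×(255−75) = 75 + 12.6 = 87.6 → 88
  G: 0 + 0.07×(255−0) = 0 + 17.85 = 17.85 → 18
  B: 130 + 0.07×(255−130) = 130 + 8.75 = 138.75 → 139
  → #58128B
25% tint:
  R: 75 + 0.25×(255−75) = 75 + 45 = 120 → 120
  G: 0 + 63.75 = 63.75 → 64
  B: 130 + 31.25 = 161.25 → 161
  → #7840A1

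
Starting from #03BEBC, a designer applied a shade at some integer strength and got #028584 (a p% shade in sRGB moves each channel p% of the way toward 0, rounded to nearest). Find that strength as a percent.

30%

#03BEBC is rgb(3, 190, 188); #028584 is rgb(2, 133, 132).
On the G channel (widest range): 133 ≈ 190 + (p/100)(0 − 190), so p ≈ 100×(133 − 190)/(0 − 190) = -5700/-190 = 30.00.
p = 30 reproduces all three channels after rounding.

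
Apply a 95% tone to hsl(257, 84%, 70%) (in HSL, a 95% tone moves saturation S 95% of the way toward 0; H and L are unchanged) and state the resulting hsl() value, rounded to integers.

S moves 95% from 84 toward 0: 84 − 79.8 = 4.2 → 4.
H and L are unchanged.

hsl(257, 4%, 70%)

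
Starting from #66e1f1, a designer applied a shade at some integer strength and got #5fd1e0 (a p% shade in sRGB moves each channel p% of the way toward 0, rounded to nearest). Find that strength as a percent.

7%

#66e1f1 is rgb(102, 225, 241); #5fd1e0 is rgb(95, 209, 224).
On the B channel (widest range): 224 ≈ 241 + (p/100)(0 − 241), so p ≈ 100×(224 − 241)/(0 − 241) = -1700/-241 = 7.05.
p = 7 reproduces all three channels after rounding.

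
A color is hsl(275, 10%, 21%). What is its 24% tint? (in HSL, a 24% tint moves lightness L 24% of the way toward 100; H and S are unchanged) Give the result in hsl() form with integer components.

L moves 24% from 21 toward 100: 21 + 18.96 = 39.96 → 40.
H and S are unchanged.

hsl(275, 10%, 40%)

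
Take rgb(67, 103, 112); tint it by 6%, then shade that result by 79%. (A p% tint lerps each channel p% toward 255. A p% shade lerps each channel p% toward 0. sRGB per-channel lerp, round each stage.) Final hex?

Per channel, c → c + 0.06(255 − c):
  R: 67 + 11.28 = 78.28 → 78
  G: 103 + 0.06×(255−103) = 103 + 9.12 = 112.12 → 112
  B: 112 + 0.06×(255−112) = 112 + 8.58 = 120.58 → 121
After the tint: rgb(78, 112, 121) = #4E7079.
A 79% shade moves each channel 79% toward 0:
  R: 78 − 61.62 = 16.38 → 16
  G: 112 − 88.48 = 23.52 → 24
  B: 121 + 0.79×(0−121) = 121 − 95.59 = 25.41 → 25
rgb(16, 24, 25) = #101819.

#101819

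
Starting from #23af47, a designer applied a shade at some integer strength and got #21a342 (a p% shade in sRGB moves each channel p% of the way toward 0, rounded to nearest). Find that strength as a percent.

#23af47 is rgb(35, 175, 71); #21a342 is rgb(33, 163, 66).
On the G channel (widest range): 163 ≈ 175 + (p/100)(0 − 175), so p ≈ 100×(163 − 175)/(0 − 175) = -1200/-175 = 6.86.
p = 7 reproduces all three channels after rounding.

7%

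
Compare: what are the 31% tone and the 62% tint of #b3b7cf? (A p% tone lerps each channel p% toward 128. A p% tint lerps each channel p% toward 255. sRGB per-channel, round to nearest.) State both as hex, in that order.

#b3b7cf is rgb(179, 183, 207).
31% tone:
  R: 179 − 15.81 = 163.19 → 163
  G: 183 − 17.05 = 165.95 → 166
  B: 207 − 24.49 = 182.51 → 183
  → #a3a6b7
62% tint:
  R: 179 + 47.12 = 226.12 → 226
  G: 183 + 44.64 = 227.64 → 228
  B: 207 + 29.76 = 236.76 → 237
  → #e2e4ed

#a3a6b7, #e2e4ed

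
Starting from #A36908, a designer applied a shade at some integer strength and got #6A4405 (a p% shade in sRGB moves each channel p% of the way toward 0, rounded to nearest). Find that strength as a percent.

#A36908 is rgb(163, 105, 8); #6A4405 is rgb(106, 68, 5).
On the R channel (widest range): 106 ≈ 163 + (p/100)(0 − 163), so p ≈ 100×(106 − 163)/(0 − 163) = -5700/-163 = 34.97.
p = 35 reproduces all three channels after rounding.

35%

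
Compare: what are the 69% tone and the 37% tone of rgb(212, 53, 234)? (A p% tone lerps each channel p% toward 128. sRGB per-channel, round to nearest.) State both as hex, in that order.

#9a69a1, #b551c3

69% tone:
  R: 212 − 57.96 = 154.04 → 154
  G: 53 + 0.69×(128−53) = 53 + 51.75 = 104.75 → 105
  B: 234 + 0.69×(128−234) = 234 − 73.14 = 160.86 → 161
  → #9a69a1
37% tone:
  R: 212 + 0.37×(128−212) = 212 − 31.08 = 180.92 → 181
  G: 53 + 27.75 = 80.75 → 81
  B: 234 + 0.37×(128−234) = 234 − 39.22 = 194.78 → 195
  → #b551c3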